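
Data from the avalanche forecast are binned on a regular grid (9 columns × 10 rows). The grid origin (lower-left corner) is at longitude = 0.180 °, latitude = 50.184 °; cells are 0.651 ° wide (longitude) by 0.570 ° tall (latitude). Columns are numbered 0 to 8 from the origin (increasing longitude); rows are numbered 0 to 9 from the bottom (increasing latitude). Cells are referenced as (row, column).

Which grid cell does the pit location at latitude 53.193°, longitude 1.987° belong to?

(5, 2)

Column index: ⌊(1.987 − 0.180) / 0.651⌋ = ⌊2.776⌋ = 2
Row offset from origin: ⌊(53.193 − 50.184) / 0.570⌋ = ⌊5.279⌋ = 5 → row 5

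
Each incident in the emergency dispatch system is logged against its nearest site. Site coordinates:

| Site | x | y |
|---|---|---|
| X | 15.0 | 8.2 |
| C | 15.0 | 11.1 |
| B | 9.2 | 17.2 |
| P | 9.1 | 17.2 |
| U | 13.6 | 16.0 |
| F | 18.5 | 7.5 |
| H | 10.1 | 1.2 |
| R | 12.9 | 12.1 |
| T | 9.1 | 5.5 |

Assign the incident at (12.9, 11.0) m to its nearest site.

Squared distances to each site:
X: 12.250; C: 4.420; B: 52.130; P: 52.880; U: 25.490; F: 43.610; H: 103.880; R: 1.210; T: 44.690.
Minimum at R.

R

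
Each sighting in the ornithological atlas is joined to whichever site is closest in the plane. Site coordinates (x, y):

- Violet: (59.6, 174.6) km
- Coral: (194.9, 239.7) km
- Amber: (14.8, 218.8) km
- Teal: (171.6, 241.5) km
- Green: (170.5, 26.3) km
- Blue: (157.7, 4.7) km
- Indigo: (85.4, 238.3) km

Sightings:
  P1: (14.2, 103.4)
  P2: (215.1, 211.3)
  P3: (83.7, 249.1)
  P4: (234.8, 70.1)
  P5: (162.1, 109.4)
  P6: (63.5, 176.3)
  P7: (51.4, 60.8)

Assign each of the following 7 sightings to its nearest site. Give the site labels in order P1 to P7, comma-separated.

P1 → Violet (d²=7130.60)
P2 → Coral (d²=1214.60)
P3 → Indigo (d²=119.53)
P4 → Green (d²=6052.93)
P5 → Green (d²=6976.17)
P6 → Violet (d²=18.10)
P7 → Violet (d²=13017.68)

Violet, Coral, Indigo, Green, Green, Violet, Violet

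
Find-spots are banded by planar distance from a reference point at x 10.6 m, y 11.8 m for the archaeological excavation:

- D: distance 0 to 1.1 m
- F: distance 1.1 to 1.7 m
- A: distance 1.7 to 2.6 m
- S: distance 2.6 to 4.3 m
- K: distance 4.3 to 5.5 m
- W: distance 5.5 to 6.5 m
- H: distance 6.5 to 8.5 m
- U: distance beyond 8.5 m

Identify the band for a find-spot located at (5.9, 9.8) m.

Distance = √((5.9−10.6)² + (9.8−11.8)²) = √(22.090 + 4.000) = 5.108 m.
4.3 ≤ 5.108 < 5.5 → K.

K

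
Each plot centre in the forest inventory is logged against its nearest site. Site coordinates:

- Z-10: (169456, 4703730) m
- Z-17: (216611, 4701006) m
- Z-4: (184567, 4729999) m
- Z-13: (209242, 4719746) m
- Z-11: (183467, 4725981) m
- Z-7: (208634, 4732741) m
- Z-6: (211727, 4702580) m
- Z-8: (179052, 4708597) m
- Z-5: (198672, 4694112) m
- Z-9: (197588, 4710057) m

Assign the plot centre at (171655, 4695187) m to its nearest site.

Z-10

Squared distances to each site:
Z-10: 77818450.000; Z-17: 2054902697.000; Z-4: 1378595088.000; Z-13: 2015927050.000; Z-11: 1087793780.000; Z-7: 2777749357.000; Z-6: 1660421633.000; Z-8: 234543709.000; Z-5: 731073914.000; Z-9: 893637389.000.
Minimum at Z-10.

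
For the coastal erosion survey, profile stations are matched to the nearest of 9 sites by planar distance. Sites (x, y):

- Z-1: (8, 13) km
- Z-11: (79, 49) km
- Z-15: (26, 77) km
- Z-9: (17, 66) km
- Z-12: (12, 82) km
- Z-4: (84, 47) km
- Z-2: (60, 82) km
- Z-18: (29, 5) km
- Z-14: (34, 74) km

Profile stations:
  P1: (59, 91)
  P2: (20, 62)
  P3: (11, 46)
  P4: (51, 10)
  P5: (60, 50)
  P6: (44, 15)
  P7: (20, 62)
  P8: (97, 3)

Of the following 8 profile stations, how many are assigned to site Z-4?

1

P1 → Z-2
P2 → Z-9
P3 → Z-9
P4 → Z-18
P5 → Z-11
P6 → Z-18
P7 → Z-9
P8 → Z-4
1 of the 8 goes to Z-4.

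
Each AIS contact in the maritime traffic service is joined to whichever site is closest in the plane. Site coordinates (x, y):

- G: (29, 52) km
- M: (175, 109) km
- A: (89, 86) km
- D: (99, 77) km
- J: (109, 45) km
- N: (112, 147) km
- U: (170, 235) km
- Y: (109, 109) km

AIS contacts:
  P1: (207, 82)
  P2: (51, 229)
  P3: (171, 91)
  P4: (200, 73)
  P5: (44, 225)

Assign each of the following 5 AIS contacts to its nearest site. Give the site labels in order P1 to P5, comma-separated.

M, N, M, M, N

P1 → M (d²=1753.00)
P2 → N (d²=10445.00)
P3 → M (d²=340.00)
P4 → M (d²=1921.00)
P5 → N (d²=10708.00)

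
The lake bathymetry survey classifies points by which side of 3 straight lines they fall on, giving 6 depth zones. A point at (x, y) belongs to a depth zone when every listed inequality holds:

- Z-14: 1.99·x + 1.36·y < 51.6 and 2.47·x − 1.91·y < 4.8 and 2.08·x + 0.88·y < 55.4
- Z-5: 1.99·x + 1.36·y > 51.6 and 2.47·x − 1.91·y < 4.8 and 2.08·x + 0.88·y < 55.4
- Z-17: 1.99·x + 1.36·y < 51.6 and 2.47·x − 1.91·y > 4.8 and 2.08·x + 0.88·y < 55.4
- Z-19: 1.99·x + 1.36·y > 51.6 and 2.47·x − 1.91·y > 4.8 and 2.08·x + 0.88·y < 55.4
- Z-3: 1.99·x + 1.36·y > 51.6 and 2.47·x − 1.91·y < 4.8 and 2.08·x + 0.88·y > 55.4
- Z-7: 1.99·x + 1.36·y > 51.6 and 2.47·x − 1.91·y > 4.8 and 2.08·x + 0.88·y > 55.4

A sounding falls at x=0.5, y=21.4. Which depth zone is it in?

Z-14

1.99·0.5 + 1.36·21.4 = 30.099, which is < 51.6
2.47·0.5 − 1.91·21.4 = -39.639, which is < 4.8
2.08·0.5 + 0.88·21.4 = 19.872, which is < 55.4
This sign pattern matches Z-14.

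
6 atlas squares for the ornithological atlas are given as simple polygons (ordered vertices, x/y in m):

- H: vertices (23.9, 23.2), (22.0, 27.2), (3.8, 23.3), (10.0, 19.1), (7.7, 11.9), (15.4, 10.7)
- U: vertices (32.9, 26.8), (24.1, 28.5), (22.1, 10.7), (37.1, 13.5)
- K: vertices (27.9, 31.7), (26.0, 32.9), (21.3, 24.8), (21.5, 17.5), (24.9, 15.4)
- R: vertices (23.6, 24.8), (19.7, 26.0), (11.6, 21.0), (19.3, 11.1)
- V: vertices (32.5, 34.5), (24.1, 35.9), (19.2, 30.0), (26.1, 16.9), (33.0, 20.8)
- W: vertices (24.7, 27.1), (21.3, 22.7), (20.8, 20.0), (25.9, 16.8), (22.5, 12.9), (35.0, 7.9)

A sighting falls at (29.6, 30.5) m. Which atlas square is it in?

Cast a ray rightward from (29.6, 30.5). For each polygon, the edges (by vertex number in listed order) whose endpoints lie on opposite sides of y = 30.5, where each meets that height, and whether that is right or left of the point:
H: no edge straddles that height → 0 crossings.
U: no edge straddles that height → 0 crossings.
K: 2–3 at x≈24.61 (left), 5–1 at x≈27.68 (left) → 0 crossings.
R: no edge straddles that height → 0 crossings.
V: 2–3 at x≈19.62 (left), 5–1 at x≈32.65 (right) → 1 crossing.
W: no edge straddles that height → 0 crossings.
Only V has an odd count, so the point is inside V.

V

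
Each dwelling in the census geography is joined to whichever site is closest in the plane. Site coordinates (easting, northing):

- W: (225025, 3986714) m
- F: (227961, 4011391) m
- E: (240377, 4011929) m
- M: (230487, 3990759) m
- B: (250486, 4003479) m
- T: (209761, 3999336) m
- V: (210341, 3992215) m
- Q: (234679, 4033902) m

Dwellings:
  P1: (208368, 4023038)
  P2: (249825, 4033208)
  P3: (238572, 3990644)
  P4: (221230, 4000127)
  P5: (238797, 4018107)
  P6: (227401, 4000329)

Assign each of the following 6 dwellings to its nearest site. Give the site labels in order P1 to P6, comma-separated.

P1 → F (d²=519538258.00)
P2 → Q (d²=229882952.00)
P3 → M (d²=65380450.00)
P4 → T (d²=132163642.00)
P5 → E (d²=40664084.00)
P6 → M (d²=101108296.00)

F, Q, M, T, E, M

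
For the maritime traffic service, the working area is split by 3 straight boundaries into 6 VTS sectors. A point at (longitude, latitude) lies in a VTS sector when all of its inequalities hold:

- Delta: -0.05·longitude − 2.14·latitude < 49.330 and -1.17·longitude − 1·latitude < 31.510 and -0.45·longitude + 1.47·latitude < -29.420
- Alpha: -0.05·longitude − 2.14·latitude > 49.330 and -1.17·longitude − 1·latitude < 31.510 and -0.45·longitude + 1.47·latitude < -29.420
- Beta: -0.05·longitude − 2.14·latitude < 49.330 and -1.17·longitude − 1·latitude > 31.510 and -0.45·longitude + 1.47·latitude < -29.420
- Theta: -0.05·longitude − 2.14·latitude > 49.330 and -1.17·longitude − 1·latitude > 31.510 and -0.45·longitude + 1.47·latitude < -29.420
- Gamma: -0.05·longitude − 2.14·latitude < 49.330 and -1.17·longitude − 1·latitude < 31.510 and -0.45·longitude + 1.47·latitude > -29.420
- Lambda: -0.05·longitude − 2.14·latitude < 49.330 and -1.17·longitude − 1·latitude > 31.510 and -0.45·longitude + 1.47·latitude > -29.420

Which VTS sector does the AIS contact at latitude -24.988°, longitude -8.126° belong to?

Theta

-0.05·-8.126 − 2.14·-24.988 = 53.881, which is > 49.330
-1.17·-8.126 − 1·-24.988 = 34.495, which is > 31.510
-0.45·-8.126 + 1.47·-24.988 = -33.076, which is < -29.420
This sign pattern matches Theta.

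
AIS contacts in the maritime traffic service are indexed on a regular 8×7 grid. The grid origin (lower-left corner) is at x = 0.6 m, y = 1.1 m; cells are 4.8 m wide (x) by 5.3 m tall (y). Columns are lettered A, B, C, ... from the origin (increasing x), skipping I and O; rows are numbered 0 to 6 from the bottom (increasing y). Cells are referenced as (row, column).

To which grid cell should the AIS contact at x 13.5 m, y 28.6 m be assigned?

(5, C)

Column index: ⌊(13.5 − 0.6) / 4.8⌋ = ⌊2.688⌋ = 2 → column C
Row offset from origin: ⌊(28.6 − 1.1) / 5.3⌋ = ⌊5.189⌋ = 5 → row 5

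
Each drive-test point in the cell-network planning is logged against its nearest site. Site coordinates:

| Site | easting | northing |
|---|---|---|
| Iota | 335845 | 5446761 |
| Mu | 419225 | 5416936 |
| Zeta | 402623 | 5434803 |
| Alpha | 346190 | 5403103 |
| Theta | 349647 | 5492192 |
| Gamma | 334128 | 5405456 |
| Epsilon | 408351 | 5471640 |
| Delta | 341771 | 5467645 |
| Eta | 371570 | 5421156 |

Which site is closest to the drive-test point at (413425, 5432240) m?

Zeta

Squared distances to each site:
Iota: 6229515841.000; Mu: 267852416.000; Zeta: 123252173.000; Alpha: 5369509994.000; Theta: 7661875588.000; Gamma: 7005396865.000; Epsilon: 1578105476.000; Delta: 6387809741.000; Eta: 1874696081.000.
Minimum at Zeta.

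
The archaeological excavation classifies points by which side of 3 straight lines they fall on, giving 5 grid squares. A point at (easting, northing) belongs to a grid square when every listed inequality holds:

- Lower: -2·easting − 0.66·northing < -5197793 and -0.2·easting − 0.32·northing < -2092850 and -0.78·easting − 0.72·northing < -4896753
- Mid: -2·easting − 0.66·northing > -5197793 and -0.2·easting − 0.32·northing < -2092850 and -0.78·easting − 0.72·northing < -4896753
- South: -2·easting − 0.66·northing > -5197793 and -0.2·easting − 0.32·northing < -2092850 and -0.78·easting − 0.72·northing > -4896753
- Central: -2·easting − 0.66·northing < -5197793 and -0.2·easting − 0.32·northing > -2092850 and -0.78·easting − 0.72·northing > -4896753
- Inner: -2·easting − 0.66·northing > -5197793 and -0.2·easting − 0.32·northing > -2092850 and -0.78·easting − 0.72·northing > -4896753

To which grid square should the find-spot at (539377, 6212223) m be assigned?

South

-2·539377 − 0.66·6212223 = -5178821.180, which is > -5197793
-0.2·539377 − 0.32·6212223 = -2095786.760, which is < -2092850
-0.78·539377 − 0.72·6212223 = -4893514.620, which is > -4896753
This sign pattern matches South.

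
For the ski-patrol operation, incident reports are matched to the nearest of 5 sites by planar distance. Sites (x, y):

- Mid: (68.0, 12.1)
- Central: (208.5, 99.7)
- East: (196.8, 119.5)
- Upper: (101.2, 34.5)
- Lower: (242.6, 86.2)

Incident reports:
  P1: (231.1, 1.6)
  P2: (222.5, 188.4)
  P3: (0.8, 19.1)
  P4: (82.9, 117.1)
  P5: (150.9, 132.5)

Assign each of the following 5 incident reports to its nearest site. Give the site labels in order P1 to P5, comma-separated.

P1 → Lower (d²=7289.41)
P2 → East (d²=5407.70)
P3 → Mid (d²=4564.84)
P4 → Upper (d²=7157.65)
P5 → East (d²=2275.81)

Lower, East, Mid, Upper, East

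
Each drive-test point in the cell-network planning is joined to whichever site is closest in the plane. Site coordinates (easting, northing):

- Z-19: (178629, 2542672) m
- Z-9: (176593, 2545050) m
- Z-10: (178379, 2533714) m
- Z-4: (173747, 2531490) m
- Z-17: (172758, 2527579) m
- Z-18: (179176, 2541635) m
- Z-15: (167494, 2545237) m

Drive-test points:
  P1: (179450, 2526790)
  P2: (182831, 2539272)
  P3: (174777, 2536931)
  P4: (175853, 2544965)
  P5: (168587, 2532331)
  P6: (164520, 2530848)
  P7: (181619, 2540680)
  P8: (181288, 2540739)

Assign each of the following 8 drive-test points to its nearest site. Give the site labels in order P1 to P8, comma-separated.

Z-17, Z-18, Z-10, Z-9, Z-4, Z-17, Z-18, Z-18

P1 → Z-17 (d²=45405385.00)
P2 → Z-18 (d²=18942794.00)
P3 → Z-10 (d²=23323493.00)
P4 → Z-9 (d²=554825.00)
P5 → Z-4 (d²=27332881.00)
P6 → Z-17 (d²=78551005.00)
P7 → Z-18 (d²=6880274.00)
P8 → Z-18 (d²=5263360.00)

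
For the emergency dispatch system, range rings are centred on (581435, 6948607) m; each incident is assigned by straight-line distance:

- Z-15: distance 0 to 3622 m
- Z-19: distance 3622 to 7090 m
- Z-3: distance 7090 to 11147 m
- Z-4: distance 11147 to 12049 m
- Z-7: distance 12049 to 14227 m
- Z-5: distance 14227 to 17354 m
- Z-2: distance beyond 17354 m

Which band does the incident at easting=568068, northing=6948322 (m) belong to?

Distance = √((568068−581435)² + (6948322−6948607)²) = √(178676689.000 + 81225.000) = 13370.038 m.
12049 ≤ 13370.038 < 14227 → Z-7.

Z-7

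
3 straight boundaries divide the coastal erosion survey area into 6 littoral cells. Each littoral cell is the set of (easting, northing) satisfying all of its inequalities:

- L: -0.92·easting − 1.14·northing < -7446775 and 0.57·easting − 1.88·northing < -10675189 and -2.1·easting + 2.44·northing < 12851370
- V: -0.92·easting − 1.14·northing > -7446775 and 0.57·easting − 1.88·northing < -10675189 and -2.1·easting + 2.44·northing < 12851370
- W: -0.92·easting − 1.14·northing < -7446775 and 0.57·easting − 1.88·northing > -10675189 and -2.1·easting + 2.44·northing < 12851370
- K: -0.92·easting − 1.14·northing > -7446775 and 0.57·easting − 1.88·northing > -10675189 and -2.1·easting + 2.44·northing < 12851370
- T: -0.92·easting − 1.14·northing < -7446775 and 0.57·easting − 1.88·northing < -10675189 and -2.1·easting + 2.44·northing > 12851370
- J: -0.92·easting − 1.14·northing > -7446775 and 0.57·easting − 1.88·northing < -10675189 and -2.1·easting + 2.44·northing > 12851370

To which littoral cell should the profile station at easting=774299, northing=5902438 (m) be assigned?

K

-0.92·774299 − 1.14·5902438 = -7441134.400, which is > -7446775
0.57·774299 − 1.88·5902438 = -10655233.010, which is > -10675189
-2.1·774299 + 2.44·5902438 = 12775920.820, which is < 12851370
This sign pattern matches K.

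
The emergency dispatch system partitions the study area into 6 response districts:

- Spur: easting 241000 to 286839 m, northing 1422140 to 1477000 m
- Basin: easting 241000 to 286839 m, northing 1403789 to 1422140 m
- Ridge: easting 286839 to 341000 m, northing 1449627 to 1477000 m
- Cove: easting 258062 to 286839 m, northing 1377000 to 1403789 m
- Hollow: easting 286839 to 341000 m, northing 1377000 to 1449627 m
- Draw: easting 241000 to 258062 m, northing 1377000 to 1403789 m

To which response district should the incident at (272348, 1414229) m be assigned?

Basin

The point has easting = 272348 and northing = 1414229.
Only Basin satisfies 241000 ≤ easting ≤ 286839 and 1403789 ≤ northing ≤ 1422140.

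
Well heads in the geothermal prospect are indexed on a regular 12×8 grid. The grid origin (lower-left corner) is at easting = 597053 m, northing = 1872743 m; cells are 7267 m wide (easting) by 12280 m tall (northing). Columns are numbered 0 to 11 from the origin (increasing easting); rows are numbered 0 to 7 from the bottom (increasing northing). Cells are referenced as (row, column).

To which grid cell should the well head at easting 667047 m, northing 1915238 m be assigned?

(3, 9)

Column index: ⌊(667047 − 597053) / 7267⌋ = ⌊9.632⌋ = 9
Row offset from origin: ⌊(1915238 − 1872743) / 12280⌋ = ⌊3.461⌋ = 3 → row 3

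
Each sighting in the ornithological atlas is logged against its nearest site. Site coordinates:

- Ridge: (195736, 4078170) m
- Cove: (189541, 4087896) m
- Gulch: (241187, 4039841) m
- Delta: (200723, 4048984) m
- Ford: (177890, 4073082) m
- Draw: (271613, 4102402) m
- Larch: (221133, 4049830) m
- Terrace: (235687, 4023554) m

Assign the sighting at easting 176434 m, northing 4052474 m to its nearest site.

Squared distances to each site:
Ridge: 1032851620.000; Cove: 1426511533.000; Gulch: 4352543698.000; Delta: 602135621.000; Ford: 426809600.000; Draw: 11551847225.000; Larch: 2004991337.000; Terrace: 4347284409.000.
Minimum at Ford.

Ford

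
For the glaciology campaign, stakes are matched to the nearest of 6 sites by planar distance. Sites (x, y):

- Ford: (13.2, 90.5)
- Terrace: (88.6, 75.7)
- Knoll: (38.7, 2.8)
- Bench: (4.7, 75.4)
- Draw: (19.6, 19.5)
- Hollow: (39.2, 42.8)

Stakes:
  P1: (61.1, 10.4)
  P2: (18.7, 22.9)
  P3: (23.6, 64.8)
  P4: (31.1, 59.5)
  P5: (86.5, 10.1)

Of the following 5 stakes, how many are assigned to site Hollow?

P1 → Knoll
P2 → Draw
P3 → Bench
P4 → Hollow
P5 → Knoll
1 of the 5 goes to Hollow.

1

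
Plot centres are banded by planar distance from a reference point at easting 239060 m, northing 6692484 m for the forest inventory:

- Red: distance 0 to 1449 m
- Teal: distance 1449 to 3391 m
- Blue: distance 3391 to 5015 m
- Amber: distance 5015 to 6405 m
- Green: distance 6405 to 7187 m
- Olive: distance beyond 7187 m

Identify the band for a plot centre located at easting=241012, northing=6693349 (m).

Teal

Distance = √((241012−239060)² + (6693349−6692484)²) = √(3810304.000 + 748225.000) = 2135.071 m.
1449 ≤ 2135.071 < 3391 → Teal.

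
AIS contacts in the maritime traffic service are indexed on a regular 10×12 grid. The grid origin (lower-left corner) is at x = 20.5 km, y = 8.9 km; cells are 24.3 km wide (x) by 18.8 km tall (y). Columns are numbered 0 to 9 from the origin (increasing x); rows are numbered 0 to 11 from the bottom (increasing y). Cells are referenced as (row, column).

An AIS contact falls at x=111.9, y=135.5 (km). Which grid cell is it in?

(6, 3)

Column index: ⌊(111.9 − 20.5) / 24.3⌋ = ⌊3.761⌋ = 3
Row offset from origin: ⌊(135.5 − 8.9) / 18.8⌋ = ⌊6.734⌋ = 6 → row 6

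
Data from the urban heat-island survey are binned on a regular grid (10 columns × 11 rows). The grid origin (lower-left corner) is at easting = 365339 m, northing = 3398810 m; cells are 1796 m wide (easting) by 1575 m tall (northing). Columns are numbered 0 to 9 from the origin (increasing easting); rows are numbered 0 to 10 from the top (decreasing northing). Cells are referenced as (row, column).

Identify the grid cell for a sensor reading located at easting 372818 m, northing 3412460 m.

Column index: ⌊(372818 − 365339) / 1796⌋ = ⌊4.164⌋ = 4
Row offset from origin: ⌊(3412460 − 3398810) / 1575⌋ = ⌊8.667⌋ = 8 → row 2 (counted from top)

(2, 4)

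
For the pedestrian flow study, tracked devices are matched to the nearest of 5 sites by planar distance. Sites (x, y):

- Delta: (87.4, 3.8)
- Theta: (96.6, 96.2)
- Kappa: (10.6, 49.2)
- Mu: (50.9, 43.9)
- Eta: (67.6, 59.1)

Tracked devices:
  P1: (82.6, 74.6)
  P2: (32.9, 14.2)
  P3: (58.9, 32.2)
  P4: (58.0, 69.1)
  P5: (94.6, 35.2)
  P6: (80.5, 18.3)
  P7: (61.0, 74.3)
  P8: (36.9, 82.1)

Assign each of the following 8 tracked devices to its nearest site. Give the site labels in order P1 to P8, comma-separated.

P1 → Eta (d²=465.25)
P2 → Mu (d²=1206.09)
P3 → Mu (d²=200.89)
P4 → Eta (d²=192.16)
P5 → Delta (d²=1037.80)
P6 → Delta (d²=257.86)
P7 → Eta (d²=274.60)
P8 → Eta (d²=1471.49)

Eta, Mu, Mu, Eta, Delta, Delta, Eta, Eta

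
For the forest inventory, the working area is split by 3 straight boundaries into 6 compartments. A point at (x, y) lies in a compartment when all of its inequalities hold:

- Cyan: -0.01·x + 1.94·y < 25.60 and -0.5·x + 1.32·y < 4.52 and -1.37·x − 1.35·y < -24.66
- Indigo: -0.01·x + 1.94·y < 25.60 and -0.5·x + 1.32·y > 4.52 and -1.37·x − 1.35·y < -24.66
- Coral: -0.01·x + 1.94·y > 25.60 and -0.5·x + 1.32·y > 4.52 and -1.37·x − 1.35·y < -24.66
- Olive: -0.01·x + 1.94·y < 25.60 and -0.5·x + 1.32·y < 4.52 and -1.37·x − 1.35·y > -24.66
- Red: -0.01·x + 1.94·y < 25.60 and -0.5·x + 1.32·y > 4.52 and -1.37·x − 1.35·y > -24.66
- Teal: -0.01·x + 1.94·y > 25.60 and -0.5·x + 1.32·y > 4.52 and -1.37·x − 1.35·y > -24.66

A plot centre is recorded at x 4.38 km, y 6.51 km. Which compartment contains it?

Red

-0.01·4.38 + 1.94·6.51 = 12.586, which is < 25.60
-0.5·4.38 + 1.32·6.51 = 6.403, which is > 4.52
-1.37·4.38 − 1.35·6.51 = -14.789, which is > -24.66
This sign pattern matches Red.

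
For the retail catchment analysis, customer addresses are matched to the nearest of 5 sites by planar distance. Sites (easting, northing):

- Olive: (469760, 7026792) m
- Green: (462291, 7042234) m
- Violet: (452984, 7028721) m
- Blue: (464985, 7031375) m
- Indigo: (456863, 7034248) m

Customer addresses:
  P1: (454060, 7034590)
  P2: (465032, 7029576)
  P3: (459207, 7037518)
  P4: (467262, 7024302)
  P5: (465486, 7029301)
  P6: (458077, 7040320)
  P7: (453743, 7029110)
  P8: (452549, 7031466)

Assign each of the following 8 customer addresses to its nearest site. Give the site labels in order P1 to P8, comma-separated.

Indigo, Blue, Indigo, Olive, Blue, Green, Violet, Violet

P1 → Indigo (d²=7973773.00)
P2 → Blue (d²=3238610.00)
P3 → Indigo (d²=16187236.00)
P4 → Olive (d²=12440104.00)
P5 → Blue (d²=4552477.00)
P6 → Green (d²=21421192.00)
P7 → Violet (d²=727402.00)
P8 → Violet (d²=7724250.00)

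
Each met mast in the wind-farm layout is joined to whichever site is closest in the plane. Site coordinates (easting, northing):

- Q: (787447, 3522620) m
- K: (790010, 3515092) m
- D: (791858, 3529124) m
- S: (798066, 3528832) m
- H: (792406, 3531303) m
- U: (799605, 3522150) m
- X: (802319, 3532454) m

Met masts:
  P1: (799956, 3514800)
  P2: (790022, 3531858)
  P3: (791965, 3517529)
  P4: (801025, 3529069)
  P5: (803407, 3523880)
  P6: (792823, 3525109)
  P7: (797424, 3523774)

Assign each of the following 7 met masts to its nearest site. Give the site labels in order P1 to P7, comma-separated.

U, H, K, S, U, D, U

P1 → U (d²=54145701.00)
P2 → H (d²=5991481.00)
P3 → K (d²=9760994.00)
P4 → S (d²=8811850.00)
P5 → U (d²=17448104.00)
P6 → D (d²=17051450.00)
P7 → U (d²=7394137.00)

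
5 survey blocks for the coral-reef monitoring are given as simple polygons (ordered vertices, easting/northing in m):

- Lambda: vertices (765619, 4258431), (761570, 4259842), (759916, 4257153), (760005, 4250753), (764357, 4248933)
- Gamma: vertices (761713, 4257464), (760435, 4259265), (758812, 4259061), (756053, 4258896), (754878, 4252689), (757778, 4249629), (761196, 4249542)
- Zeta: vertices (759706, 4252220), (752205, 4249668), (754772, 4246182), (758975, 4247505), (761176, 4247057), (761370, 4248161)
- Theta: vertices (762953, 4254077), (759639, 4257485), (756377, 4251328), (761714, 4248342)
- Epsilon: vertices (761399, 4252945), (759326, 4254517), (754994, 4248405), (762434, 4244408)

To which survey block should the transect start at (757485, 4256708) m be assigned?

Gamma

Cast a ray rightward from (757485, 4256708). For each polygon, the edges (by vertex number in listed order) whose endpoints lie on opposite sides of northing = 4256708, where each meets that height, and whether that is right or left of the point:
Lambda: 3–4 at easting≈759922.2 (right), 5–1 at easting≈765390.1 (right) → 2 crossings.
Gamma: 4–5 at easting≈755638.8 (left), 7–1 at easting≈761663.7 (right) → 1 crossing.
Zeta: no edge straddles that height → 0 crossings.
Theta: 1–2 at easting≈760394.6 (right), 2–3 at easting≈759227.3 (right) → 2 crossings.
Epsilon: no edge straddles that height → 0 crossings.
Only Gamma has an odd count, so the point is inside Gamma.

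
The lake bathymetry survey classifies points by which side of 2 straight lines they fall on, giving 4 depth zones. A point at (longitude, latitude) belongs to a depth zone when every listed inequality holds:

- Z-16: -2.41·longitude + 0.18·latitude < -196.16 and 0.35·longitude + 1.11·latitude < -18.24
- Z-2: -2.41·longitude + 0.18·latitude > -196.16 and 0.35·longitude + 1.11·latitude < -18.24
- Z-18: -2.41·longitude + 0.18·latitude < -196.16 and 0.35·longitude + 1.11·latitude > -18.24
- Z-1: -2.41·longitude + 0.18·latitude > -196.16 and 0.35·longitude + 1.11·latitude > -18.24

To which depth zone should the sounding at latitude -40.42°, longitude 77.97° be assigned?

Z-1

-2.41·77.97 + 0.18·-40.42 = -195.183, which is > -196.16
0.35·77.97 + 1.11·-40.42 = -17.577, which is > -18.24
This sign pattern matches Z-1.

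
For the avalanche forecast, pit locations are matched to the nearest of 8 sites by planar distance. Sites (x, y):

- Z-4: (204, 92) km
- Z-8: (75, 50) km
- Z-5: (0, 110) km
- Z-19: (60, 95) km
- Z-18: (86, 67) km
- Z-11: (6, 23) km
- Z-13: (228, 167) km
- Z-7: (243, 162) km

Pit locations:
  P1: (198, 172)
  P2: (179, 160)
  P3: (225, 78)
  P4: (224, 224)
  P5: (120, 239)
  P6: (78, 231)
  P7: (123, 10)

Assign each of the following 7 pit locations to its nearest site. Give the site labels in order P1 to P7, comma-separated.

P1 → Z-13 (d²=925.00)
P2 → Z-13 (d²=2450.00)
P3 → Z-4 (d²=637.00)
P4 → Z-13 (d²=3265.00)
P5 → Z-13 (d²=16848.00)
P6 → Z-19 (d²=18820.00)
P7 → Z-8 (d²=3904.00)

Z-13, Z-13, Z-4, Z-13, Z-13, Z-19, Z-8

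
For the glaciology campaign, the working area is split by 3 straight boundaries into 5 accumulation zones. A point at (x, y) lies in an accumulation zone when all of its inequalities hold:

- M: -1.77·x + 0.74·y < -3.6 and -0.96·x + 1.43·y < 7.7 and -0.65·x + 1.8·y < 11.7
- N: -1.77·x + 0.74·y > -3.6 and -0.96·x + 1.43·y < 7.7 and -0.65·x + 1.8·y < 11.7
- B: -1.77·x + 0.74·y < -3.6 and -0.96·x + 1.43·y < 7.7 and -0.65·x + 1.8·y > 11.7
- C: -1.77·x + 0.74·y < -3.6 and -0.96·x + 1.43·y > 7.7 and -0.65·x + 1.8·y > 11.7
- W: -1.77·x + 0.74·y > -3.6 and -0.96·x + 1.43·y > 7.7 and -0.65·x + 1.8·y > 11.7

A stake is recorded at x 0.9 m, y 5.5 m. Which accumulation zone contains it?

-1.77·0.9 + 0.74·5.5 = 2.477, which is > -3.6
-0.96·0.9 + 1.43·5.5 = 7.001, which is < 7.7
-0.65·0.9 + 1.8·5.5 = 9.315, which is < 11.7
This sign pattern matches N.

N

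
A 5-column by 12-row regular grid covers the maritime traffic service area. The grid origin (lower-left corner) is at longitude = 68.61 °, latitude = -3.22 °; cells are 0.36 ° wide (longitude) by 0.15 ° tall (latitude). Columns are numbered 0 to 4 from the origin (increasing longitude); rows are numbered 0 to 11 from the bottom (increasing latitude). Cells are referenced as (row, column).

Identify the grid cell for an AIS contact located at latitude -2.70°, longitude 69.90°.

(3, 3)

Column index: ⌊(69.90 − 68.61) / 0.36⌋ = ⌊3.583⌋ = 3
Row offset from origin: ⌊(-2.70 − -3.22) / 0.15⌋ = ⌊3.467⌋ = 3 → row 3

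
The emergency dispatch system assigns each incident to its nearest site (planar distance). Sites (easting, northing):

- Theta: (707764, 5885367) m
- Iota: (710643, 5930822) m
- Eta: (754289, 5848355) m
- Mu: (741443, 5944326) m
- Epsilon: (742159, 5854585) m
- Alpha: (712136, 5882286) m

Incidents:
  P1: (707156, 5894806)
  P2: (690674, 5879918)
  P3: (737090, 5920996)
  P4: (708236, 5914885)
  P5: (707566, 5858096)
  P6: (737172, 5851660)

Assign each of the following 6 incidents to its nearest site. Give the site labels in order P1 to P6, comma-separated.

P1 → Theta (d²=89464385.00)
P2 → Theta (d²=321759701.00)
P3 → Mu (d²=563237509.00)
P4 → Iota (d²=259781618.00)
P5 → Alpha (d²=606041000.00)
P6 → Epsilon (d²=33425794.00)

Theta, Theta, Mu, Iota, Alpha, Epsilon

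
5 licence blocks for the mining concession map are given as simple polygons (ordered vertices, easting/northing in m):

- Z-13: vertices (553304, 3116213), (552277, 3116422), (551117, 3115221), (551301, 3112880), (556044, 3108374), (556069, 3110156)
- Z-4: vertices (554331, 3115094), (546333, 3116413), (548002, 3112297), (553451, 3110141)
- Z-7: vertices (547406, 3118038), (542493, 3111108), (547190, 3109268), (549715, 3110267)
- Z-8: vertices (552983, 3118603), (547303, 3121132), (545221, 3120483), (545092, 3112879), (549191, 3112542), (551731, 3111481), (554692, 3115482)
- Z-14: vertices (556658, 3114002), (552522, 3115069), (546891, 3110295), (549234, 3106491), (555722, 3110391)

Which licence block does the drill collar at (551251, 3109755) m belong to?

Z-14

Cast a ray rightward from (551251, 3109755). For each polygon, the edges (by vertex number in listed order) whose endpoints lie on opposite sides of northing = 3109755, where each meets that height, and whether that is right or left of the point:
Z-13: 4–5 at easting≈554590.4 (right), 5–6 at easting≈556063.4 (right) → 2 crossings.
Z-4: no edge straddles that height → 0 crossings.
Z-7: 2–3 at easting≈545946.8 (left), 3–4 at easting≈548420.9 (left) → 0 crossings.
Z-8: no edge straddles that height → 0 crossings.
Z-14: 3–4 at easting≈547223.6 (left), 4–5 at easting≈554664.0 (right) → 1 crossing.
Only Z-14 has an odd count, so the point is inside Z-14.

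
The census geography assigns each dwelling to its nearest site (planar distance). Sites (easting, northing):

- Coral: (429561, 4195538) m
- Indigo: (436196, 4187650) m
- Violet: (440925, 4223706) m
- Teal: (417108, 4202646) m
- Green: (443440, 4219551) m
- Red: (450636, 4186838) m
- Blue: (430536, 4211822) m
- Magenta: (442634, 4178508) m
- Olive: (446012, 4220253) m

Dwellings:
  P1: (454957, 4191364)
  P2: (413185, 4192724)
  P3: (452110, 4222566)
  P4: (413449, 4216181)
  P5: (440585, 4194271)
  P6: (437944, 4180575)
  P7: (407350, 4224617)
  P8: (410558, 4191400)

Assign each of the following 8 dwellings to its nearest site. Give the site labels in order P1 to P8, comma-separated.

P1 → Red (d²=39155717.00)
P2 → Teal (d²=113836013.00)
P3 → Olive (d²=42535573.00)
P4 → Teal (d²=196584506.00)
P5 → Indigo (d²=63100962.00)
P6 → Magenta (d²=26268589.00)
P7 → Teal (d²=577943405.00)
P8 → Teal (d²=169375016.00)

Red, Teal, Olive, Teal, Indigo, Magenta, Teal, Teal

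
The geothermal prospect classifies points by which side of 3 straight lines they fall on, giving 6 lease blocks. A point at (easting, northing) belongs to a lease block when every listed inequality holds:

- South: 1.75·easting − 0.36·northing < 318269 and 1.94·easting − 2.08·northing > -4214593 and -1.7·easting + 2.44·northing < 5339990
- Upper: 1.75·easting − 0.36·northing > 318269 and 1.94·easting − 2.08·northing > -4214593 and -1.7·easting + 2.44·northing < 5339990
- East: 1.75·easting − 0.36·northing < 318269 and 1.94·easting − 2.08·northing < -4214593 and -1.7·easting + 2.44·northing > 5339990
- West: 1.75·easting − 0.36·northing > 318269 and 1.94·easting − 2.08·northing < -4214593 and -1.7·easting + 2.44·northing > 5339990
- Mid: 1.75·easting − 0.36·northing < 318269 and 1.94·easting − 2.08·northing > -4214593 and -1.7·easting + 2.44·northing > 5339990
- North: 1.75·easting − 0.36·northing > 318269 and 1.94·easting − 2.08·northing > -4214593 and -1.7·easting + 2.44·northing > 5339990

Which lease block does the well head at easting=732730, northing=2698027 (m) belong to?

1.75·732730 − 0.36·2698027 = 310987.780, which is < 318269
1.94·732730 − 2.08·2698027 = -4190399.960, which is > -4214593
-1.7·732730 + 2.44·2698027 = 5337544.880, which is < 5339990
This sign pattern matches South.

South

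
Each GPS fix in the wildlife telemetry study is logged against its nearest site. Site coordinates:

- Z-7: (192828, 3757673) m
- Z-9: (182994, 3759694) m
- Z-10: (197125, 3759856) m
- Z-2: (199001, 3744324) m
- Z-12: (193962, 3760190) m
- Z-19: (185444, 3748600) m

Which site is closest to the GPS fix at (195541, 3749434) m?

Squared distances to each site:
Z-7: 75241490.000; Z-9: 262694809.000; Z-10: 111127140.000; Z-2: 38083700.000; Z-12: 118184777.000; Z-19: 102644965.000.
Minimum at Z-2.

Z-2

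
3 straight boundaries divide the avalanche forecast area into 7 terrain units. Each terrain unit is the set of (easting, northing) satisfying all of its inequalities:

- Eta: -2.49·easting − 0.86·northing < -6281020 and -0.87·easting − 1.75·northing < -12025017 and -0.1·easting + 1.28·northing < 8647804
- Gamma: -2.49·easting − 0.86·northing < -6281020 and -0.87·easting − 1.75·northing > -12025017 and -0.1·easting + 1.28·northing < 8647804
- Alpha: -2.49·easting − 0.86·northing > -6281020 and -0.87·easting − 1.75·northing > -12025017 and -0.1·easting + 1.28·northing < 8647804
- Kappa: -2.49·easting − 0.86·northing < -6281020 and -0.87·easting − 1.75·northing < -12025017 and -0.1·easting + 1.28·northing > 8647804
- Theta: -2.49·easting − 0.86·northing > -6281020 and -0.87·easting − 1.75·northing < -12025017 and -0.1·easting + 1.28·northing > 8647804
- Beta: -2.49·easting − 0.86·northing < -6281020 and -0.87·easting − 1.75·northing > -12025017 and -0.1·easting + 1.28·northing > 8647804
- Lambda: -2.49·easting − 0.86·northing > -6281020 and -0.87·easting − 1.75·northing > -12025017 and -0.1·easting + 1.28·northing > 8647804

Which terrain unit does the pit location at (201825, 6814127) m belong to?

-2.49·201825 − 0.86·6814127 = -6362693.470, which is < -6281020
-0.87·201825 − 1.75·6814127 = -12100310.000, which is < -12025017
-0.1·201825 + 1.28·6814127 = 8701900.060, which is > 8647804
This sign pattern matches Kappa.

Kappa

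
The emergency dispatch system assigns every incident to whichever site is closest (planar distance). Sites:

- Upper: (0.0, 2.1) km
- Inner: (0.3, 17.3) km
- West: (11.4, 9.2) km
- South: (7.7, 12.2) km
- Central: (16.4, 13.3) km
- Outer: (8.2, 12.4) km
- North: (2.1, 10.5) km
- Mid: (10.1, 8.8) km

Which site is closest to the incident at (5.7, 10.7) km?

Squared distances to each site:
Upper: 106.450; Inner: 72.720; West: 34.740; South: 6.250; Central: 121.250; Outer: 9.140; North: 13.000; Mid: 22.970.
Minimum at South.

South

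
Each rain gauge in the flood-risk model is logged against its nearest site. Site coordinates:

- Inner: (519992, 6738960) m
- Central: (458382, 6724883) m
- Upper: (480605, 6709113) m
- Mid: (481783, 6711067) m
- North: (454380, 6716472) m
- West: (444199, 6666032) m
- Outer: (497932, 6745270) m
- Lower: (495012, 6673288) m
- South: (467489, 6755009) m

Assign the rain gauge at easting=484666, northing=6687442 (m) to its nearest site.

Lower

Squared distances to each site:
Inner: 3902030600.000; Central: 2092677137.000; Upper: 486123962.000; Mid: 566452314.000; North: 1759982696.000; West: 2095966189.000; Outer: 3520064340.000; Lower: 307375432.000; South: 4860348818.000.
Minimum at Lower.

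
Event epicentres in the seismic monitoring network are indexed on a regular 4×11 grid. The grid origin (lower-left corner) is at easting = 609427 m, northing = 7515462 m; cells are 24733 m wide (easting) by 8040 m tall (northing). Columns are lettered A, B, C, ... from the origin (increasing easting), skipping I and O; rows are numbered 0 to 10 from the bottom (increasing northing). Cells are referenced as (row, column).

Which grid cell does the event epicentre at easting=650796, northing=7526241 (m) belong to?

Column index: ⌊(650796 − 609427) / 24733⌋ = ⌊1.673⌋ = 1 → column B
Row offset from origin: ⌊(7526241 − 7515462) / 8040⌋ = ⌊1.341⌋ = 1 → row 1

(1, B)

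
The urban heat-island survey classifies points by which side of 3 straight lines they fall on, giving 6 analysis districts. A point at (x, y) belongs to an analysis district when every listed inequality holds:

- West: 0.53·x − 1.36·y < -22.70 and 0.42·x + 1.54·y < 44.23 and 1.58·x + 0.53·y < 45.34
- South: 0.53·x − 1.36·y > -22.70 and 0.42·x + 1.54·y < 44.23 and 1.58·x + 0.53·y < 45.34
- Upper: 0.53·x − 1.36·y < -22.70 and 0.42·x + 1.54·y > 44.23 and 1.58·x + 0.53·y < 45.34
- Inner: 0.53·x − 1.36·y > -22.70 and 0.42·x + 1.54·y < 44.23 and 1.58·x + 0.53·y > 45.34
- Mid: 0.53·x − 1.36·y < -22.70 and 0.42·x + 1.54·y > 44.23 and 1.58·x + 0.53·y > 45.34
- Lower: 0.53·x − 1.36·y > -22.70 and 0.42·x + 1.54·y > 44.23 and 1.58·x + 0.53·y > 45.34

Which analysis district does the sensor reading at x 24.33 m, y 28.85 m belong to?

0.53·24.33 − 1.36·28.85 = -26.341, which is < -22.70
0.42·24.33 + 1.54·28.85 = 54.648, which is > 44.23
1.58·24.33 + 0.53·28.85 = 53.732, which is > 45.34
This sign pattern matches Mid.

Mid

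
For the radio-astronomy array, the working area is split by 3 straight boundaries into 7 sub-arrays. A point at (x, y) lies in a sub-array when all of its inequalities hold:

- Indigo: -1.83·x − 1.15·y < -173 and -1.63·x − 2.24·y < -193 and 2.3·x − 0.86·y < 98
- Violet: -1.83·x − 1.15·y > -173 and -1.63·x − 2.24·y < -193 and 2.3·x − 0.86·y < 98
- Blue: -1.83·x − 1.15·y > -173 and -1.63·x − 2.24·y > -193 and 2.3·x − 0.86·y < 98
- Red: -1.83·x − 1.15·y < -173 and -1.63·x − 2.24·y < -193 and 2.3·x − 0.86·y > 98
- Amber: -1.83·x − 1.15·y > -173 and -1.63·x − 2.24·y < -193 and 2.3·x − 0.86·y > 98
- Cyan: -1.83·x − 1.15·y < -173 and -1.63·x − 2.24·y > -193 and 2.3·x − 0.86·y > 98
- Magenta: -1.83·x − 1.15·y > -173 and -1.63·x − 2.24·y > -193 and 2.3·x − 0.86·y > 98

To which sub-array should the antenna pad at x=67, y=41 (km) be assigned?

-1.83·67 − 1.15·41 = -169.760, which is > -173
-1.63·67 − 2.24·41 = -201.050, which is < -193
2.3·67 − 0.86·41 = 118.840, which is > 98
This sign pattern matches Amber.

Amber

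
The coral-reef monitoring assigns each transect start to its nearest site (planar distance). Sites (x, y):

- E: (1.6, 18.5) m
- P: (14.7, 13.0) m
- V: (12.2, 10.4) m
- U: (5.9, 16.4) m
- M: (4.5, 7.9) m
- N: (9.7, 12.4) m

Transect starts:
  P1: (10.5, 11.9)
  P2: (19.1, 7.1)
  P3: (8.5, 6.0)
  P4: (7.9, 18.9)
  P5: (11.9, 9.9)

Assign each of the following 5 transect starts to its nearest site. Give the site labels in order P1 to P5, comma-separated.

P1 → N (d²=0.89)
P2 → P (d²=54.17)
P3 → M (d²=19.61)
P4 → U (d²=10.25)
P5 → V (d²=0.34)

N, P, M, U, V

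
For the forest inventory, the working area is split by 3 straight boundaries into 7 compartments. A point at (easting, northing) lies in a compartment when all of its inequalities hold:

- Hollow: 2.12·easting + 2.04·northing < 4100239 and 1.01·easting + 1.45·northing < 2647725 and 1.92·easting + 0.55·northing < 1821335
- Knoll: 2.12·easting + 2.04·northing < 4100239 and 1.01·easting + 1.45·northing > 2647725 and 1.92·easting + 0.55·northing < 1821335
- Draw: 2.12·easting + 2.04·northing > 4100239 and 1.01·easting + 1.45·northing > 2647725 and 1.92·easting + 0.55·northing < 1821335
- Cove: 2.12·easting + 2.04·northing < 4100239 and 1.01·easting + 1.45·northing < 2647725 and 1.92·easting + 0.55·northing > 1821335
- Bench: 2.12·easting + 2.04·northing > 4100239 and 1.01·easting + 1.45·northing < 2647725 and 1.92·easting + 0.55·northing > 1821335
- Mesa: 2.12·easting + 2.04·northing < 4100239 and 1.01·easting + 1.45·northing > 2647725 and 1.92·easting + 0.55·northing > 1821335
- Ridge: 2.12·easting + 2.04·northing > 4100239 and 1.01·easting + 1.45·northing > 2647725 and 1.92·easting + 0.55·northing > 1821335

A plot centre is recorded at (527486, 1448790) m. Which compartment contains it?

2.12·527486 + 2.04·1448790 = 4073801.920, which is < 4100239
1.01·527486 + 1.45·1448790 = 2633506.360, which is < 2647725
1.92·527486 + 0.55·1448790 = 1809607.620, which is < 1821335
This sign pattern matches Hollow.

Hollow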